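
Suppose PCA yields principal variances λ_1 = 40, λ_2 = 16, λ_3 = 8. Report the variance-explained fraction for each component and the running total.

Step 1 — total variance = trace(Sigma) = Σ λ_i = 40 + 16 + 8 = 64.

Step 2 — fraction explained by component i = λ_i / Σ λ:
  PC1: 40/64 = 0.625
  PC2: 16/64 = 0.25
  PC3: 8/64 = 0.125

Step 3 — cumulative fraction after k components = (λ_1 + ... + λ_k) / Σ λ:
  k = 1: 40/64 = 0.625
  k = 2: (40 + 16)/64 = 56/64 = 0.875
  k = 3: (40 + 16 + 8)/64 = 64/64 = 1

Summary (fraction, with percent):

explained: PC1 0.625 (62.5%), PC2 0.25 (25%), PC3 0.125 (12.5%);  cumulative: 0.625, 0.875, 1


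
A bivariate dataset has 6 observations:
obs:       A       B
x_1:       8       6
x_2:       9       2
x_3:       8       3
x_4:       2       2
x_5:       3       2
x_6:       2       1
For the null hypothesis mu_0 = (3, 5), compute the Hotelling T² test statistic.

Step 1 — sample mean vector:
  mean(A) = (8 + 9 + 8 + 2 + 3 + 2) / 6 = 32/6 = 5.3333
  mean(B) = (6 + 2 + 3 + 2 + 2 + 1) / 6 = 16/6 = 2.6667
  x̄ = (5.3333, 2.6667),  deviation x̄ - mu_0 = (5.3333, 2.6667) - (3, 5) = (2.3333, -2.3333).

Step 2 — sample covariance matrix, S[i,j] = (1/(n-1)) · Σ_k (x_{k,i} - mean_i) · (x_{k,j} - mean_j), divisor n-1 = 5:
  S[A,A] = ((2.6667)·(2.6667) + (3.6667)·(3.6667) + (2.6667)·(2.6667) + (-3.3333)·(-3.3333) + (-2.3333)·(-2.3333) + (-3.3333)·(-3.3333)) / 5 = 55.3333/5 = 11.0667
  S[A,B] = ((2.6667)·(3.3333) + (3.6667)·(-0.6667) + (2.6667)·(0.3333) + (-3.3333)·(-0.6667) + (-2.3333)·(-0.6667) + (-3.3333)·(-1.6667)) / 5 = 16.6667/5 = 3.3333
  S[B,B] = ((3.3333)·(3.3333) + (-0.6667)·(-0.6667) + (0.3333)·(0.3333) + (-0.6667)·(-0.6667) + (-0.6667)·(-0.6667) + (-1.6667)·(-1.6667)) / 5 = 15.3333/5 = 3.0667
  S = [[11.0667, 3.3333],
 [3.3333, 3.0667]].

Step 3 — invert S. det(S) = 11.0667·3.0667 - (3.3333)² = 22.8267.
  S^{-1} = (1/det) · [[d, -b], [-b, a]] = [[0.1343, -0.146],
 [-0.146, 0.4848]].

Step 4 — quadratic form (x̄ - mu_0)^T · S^{-1} · (x̄ - mu_0):
  S^{-1} · (x̄ - mu_0) = (0.6542, -1.472),
  (x̄ - mu_0)^T · [...] = (2.3333)·(0.6542) + (-2.3333)·(-1.472) = 4.9611.

Step 5 — scale by n: T² = 6 · 4.9611 = 29.7664.

T² ≈ 29.7664


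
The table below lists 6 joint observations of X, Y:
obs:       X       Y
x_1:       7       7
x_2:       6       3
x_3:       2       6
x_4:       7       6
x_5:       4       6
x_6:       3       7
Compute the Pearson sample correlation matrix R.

Step 1 — column means:
  mean(X) = (7 + 6 + 2 + 7 + 4 + 3) / 6 = 29/6 = 4.8333
  mean(Y) = (7 + 3 + 6 + 6 + 6 + 7) / 6 = 35/6 = 5.8333

Step 2 — sample variances and covariances s[i,j] = (1/(n-1)) · Σ_k (x_{k,i} - mean_i) · (x_{k,j} - mean_j), with n-1 = 5:
  s[X,X] = ((2.1667)·(2.1667) + (1.1667)·(1.1667) + (-2.8333)·(-2.8333) + (2.1667)·(2.1667) + (-0.8333)·(-0.8333) + (-1.8333)·(-1.8333)) / 5 = 22.8333/5 = 4.5667
  s[X,Y] = ((2.1667)·(1.1667) + (1.1667)·(-2.8333) + (-2.8333)·(0.1667) + (2.1667)·(0.1667) + (-0.8333)·(0.1667) + (-1.8333)·(1.1667)) / 5 = -3.1667/5 = -0.6333
  s[Y,Y] = ((1.1667)·(1.1667) + (-2.8333)·(-2.8333) + (0.1667)·(0.1667) + (0.1667)·(0.1667) + (0.1667)·(0.1667) + (1.1667)·(1.1667)) / 5 = 10.8333/5 = 2.1667
  Sample standard deviations s_i = √(s[i,i]):
  s(X) = √(4.5667) = 2.137
  s(Y) = √(2.1667) = 1.472

Step 3 — r_{ij} = s_{ij} / (s_i · s_j):
  r[X,X] = 1 (diagonal).
  r[X,Y] = -0.6333 / (2.137 · 1.472) = -0.6333 / 3.1455 = -0.2013
  r[Y,Y] = 1 (diagonal).

R is symmetric with unit diagonal. Assembling:

R = [[1, -0.2013],
 [-0.2013, 1]]


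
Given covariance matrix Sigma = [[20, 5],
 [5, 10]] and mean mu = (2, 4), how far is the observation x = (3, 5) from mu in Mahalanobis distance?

Step 1 — centre the observation: (x - mu) = (1, 1).

Step 2 — invert Sigma. det(Sigma) = 20·10 - (5)² = 175.
  Sigma^{-1} = (1/det) · [[d, -b], [-b, a]] = [[0.0571, -0.0286],
 [-0.0286, 0.1143]].

Step 3 — form the quadratic (x - mu)^T · Sigma^{-1} · (x - mu):
  Sigma^{-1} · (x - mu) = (0.0286, 0.0857).
  (x - mu)^T · [Sigma^{-1} · (x - mu)] = (1)·(0.0286) + (1)·(0.0857) = 0.1143.

Step 4 — take square root: d = √(0.1143) ≈ 0.3381.

d(x, mu) = √(0.1143) ≈ 0.3381


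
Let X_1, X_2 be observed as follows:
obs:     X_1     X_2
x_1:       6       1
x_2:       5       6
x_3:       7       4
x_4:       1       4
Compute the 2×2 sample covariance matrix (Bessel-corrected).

Step 1 — column means:
  mean(X_1) = (6 + 5 + 7 + 1) / 4 = 19/4 = 4.75
  mean(X_2) = (1 + 6 + 4 + 4) / 4 = 15/4 = 3.75

Step 2 — sample covariance S[i,j] = (1/(n-1)) · Σ_k (x_{k,i} - mean_i) · (x_{k,j} - mean_j), with n-1 = 3.
  S[X_1,X_1] = ((1.25)·(1.25) + (0.25)·(0.25) + (2.25)·(2.25) + (-3.75)·(-3.75)) / 3 = 20.75/3 = 6.9167
  S[X_1,X_2] = ((1.25)·(-2.75) + (0.25)·(2.25) + (2.25)·(0.25) + (-3.75)·(0.25)) / 3 = -3.25/3 = -1.0833
  S[X_2,X_2] = ((-2.75)·(-2.75) + (2.25)·(2.25) + (0.25)·(0.25) + (0.25)·(0.25)) / 3 = 12.75/3 = 4.25

S is symmetric (S[j,i] = S[i,j]). Assembling:

S = [[6.9167, -1.0833],
 [-1.0833, 4.25]]


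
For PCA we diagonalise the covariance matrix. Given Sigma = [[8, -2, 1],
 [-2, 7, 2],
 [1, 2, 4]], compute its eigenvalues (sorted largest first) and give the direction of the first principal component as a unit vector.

Step 1 — characteristic polynomial p(λ) = det(λI - Sigma) = λ³ - tr·λ² + c_1·λ - det, where tr = trace, c_1 = sum of the principal 2×2 minors, det = det(Sigma):
  tr = 8 + 7 + 4 = 19,
  c_1 = (8·7 - (-2)²) + (8·4 - (1)²) + (7·4 - (2)²) = 52 + 31 + 24 = 107,
  det = 8·(7·4 - (2)²) - (-2)·((-2)·4 - (2)·(1)) + (1)·((-2)·(2) - 7·(1)) = 8·(24) - (-2)·(-10) + (1)·(-11) = 161.
  So p(λ) = λ³ - 19λ² + 107λ - 161.
Step 2 — look for an integer root (rational root theorem: any rational root is an integer divisor of 161). Testing λ = 7:
  p(7) = 343 - 931 + 749 - 161 = 0  ✓
  Dividing out (λ - 7): p(λ) = (λ - 7)(λ² - 12λ + 23).
Step 3 — remaining eigenvalues from the quadratic λ² - 12λ + 23 = 0:
  Δ = 12² - 4·23 = 144 - 92 = 52,  λ = (12 ± √52)/2 = (12 ± 7.2111)/2 ≈ 9.6056 or 2.3944.
  Sorted: λ_1 = 9.6056,  λ_2 = 7,  λ_3 = 2.3944  (check: sum = 19 = tr ✓).

Step 4 — unit eigenvector for λ_1 ≈ 9.6056: v spans the null space of (Sigma - λ_1 I), whose rows are
  r_1 = (-1.6056, -2, 1),  r_2 = (-2, -2.6056, 2),  r_3 = (1, 2, -5.6056).
  v is orthogonal to every row, so take v ∝ r_1 × r_2 = ((-2)·(2) - (1)·(-2.6056), (1)·(-2) - (-1.6056)·(2), (-1.6056)·(-2.6056) - (-2)·(-2)) ≈ (-1.3944, 1.2111, 0.1833).
  Rescale (multiply by -1 so the first nonzero entry is positive): u = (1.3944, -1.2111, -0.1833).
  ||u|| = √((1.3944)² + (-1.2111)² + (-0.1833)²) = √(3.4449) ≈ 1.856,  v_1 = u/||u|| ≈ (0.7513, -0.6525, -0.0988) (||v_1|| = 1).

λ_1 = 9.6056,  λ_2 = 7,  λ_3 = 2.3944;  v_1 ≈ (0.7513, -0.6525, -0.0988)


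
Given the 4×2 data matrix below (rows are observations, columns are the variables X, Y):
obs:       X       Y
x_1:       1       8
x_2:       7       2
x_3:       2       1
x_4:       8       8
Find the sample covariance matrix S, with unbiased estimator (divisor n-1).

Step 1 — column means:
  mean(X) = (1 + 7 + 2 + 8) / 4 = 18/4 = 4.5
  mean(Y) = (8 + 2 + 1 + 8) / 4 = 19/4 = 4.75

Step 2 — sample covariance S[i,j] = (1/(n-1)) · Σ_k (x_{k,i} - mean_i) · (x_{k,j} - mean_j), with n-1 = 3.
  S[X,X] = ((-3.5)·(-3.5) + (2.5)·(2.5) + (-2.5)·(-2.5) + (3.5)·(3.5)) / 3 = 37/3 = 12.3333
  S[X,Y] = ((-3.5)·(3.25) + (2.5)·(-2.75) + (-2.5)·(-3.75) + (3.5)·(3.25)) / 3 = 2.5/3 = 0.8333
  S[Y,Y] = ((3.25)·(3.25) + (-2.75)·(-2.75) + (-3.75)·(-3.75) + (3.25)·(3.25)) / 3 = 42.75/3 = 14.25

S is symmetric (S[j,i] = S[i,j]). Assembling:

S = [[12.3333, 0.8333],
 [0.8333, 14.25]]


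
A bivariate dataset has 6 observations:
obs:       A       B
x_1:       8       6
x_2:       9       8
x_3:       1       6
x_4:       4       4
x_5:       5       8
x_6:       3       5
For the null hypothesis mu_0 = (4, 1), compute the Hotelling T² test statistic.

Step 1 — sample mean vector:
  mean(A) = (8 + 9 + 1 + 4 + 5 + 3) / 6 = 30/6 = 5
  mean(B) = (6 + 8 + 6 + 4 + 8 + 5) / 6 = 37/6 = 6.1667
  x̄ = (5, 6.1667),  deviation x̄ - mu_0 = (5, 6.1667) - (4, 1) = (1, 5.1667).

Step 2 — sample covariance matrix, S[i,j] = (1/(n-1)) · Σ_k (x_{k,i} - mean_i) · (x_{k,j} - mean_j), divisor n-1 = 5:
  S[A,A] = ((3)·(3) + (4)·(4) + (-4)·(-4) + (-1)·(-1) + (0)·(0) + (-2)·(-2)) / 5 = 46/5 = 9.2
  S[A,B] = ((3)·(-0.1667) + (4)·(1.8333) + (-4)·(-0.1667) + (-1)·(-2.1667) + (0)·(1.8333) + (-2)·(-1.1667)) / 5 = 12/5 = 2.4
  S[B,B] = ((-0.1667)·(-0.1667) + (1.8333)·(1.8333) + (-0.1667)·(-0.1667) + (-2.1667)·(-2.1667) + (1.8333)·(1.8333) + (-1.1667)·(-1.1667)) / 5 = 12.8333/5 = 2.5667
  S = [[9.2, 2.4],
 [2.4, 2.5667]].

Step 3 — invert S. det(S) = 9.2·2.5667 - (2.4)² = 17.8533.
  S^{-1} = (1/det) · [[d, -b], [-b, a]] = [[0.1438, -0.1344],
 [-0.1344, 0.5153]].

Step 4 — quadratic form (x̄ - mu_0)^T · S^{-1} · (x̄ - mu_0):
  S^{-1} · (x̄ - mu_0) = (-0.5508, 2.528),
  (x̄ - mu_0)^T · [...] = (1)·(-0.5508) + (5.1667)·(2.528) = 12.5106.

Step 5 — scale by n: T² = 6 · 12.5106 = 75.0635.

T² ≈ 75.0635


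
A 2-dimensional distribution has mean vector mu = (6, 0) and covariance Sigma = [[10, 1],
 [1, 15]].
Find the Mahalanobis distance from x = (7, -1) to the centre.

Step 1 — centre the observation: (x - mu) = (1, -1).

Step 2 — invert Sigma. det(Sigma) = 10·15 - (1)² = 149.
  Sigma^{-1} = (1/det) · [[d, -b], [-b, a]] = [[0.1007, -0.0067],
 [-0.0067, 0.0671]].

Step 3 — form the quadratic (x - mu)^T · Sigma^{-1} · (x - mu):
  Sigma^{-1} · (x - mu) = (0.1074, -0.0738).
  (x - mu)^T · [Sigma^{-1} · (x - mu)] = (1)·(0.1074) + (-1)·(-0.0738) = 0.1812.

Step 4 — take square root: d = √(0.1812) ≈ 0.4257.

d(x, mu) = √(0.1812) ≈ 0.4257


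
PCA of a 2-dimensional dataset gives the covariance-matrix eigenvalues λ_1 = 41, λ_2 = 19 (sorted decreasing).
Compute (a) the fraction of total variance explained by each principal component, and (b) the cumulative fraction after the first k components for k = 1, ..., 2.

Step 1 — total variance = trace(Sigma) = Σ λ_i = 41 + 19 = 60.

Step 2 — fraction explained by component i = λ_i / Σ λ:
  PC1: 41/60 = 0.6833
  PC2: 19/60 = 0.3167

Step 3 — cumulative fraction after k components = (λ_1 + ... + λ_k) / Σ λ:
  k = 1: 41/60 = 0.6833
  k = 2: (41 + 19)/60 = 60/60 = 1

Summary (fraction, with percent):

explained: PC1 0.6833 (68.33%), PC2 0.3167 (31.67%);  cumulative: 0.6833, 1


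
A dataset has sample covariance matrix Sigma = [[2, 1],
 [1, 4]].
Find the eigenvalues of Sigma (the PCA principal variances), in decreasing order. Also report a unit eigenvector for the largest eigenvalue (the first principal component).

Step 1 — characteristic polynomial of 2×2 Sigma:
  det(Sigma - λI) = λ² - trace · λ + det = 0.
  trace = 2 + 4 = 6, det = 2·4 - (1)² = 7.
Step 2 — discriminant:
  Δ = trace² - 4·det = 36 - 28 = 8.
Step 3 — eigenvalues:
  λ = (trace ± √Δ)/2 = (6 ± 2.8284)/2,
  λ_1 = 4.4142,  λ_2 = 1.5858.

Step 4 — unit eigenvector for λ_1: solve (Sigma - λ_1 I)v = 0. First row:
  (2 - 4.4142)·v_x + (1)·v_y = 0, i.e. (-2.4142)·v_x + (1)·v_y = 0,
  so v ∝ (b, λ_1 - a) = (1, 2.4142) = u.
  ||u|| = √((1)² + (2.4142)²) = √(6.8284) ≈ 2.6131,
  v_1 = u/||u|| ≈ (0.3827, 0.9239) (||v_1|| = 1).

λ_1 = 4.4142,  λ_2 = 1.5858;  v_1 ≈ (0.3827, 0.9239)


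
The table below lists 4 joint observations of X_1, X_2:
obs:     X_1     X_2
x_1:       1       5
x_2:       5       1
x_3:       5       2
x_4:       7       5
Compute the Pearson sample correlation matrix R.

Step 1 — column means:
  mean(X_1) = (1 + 5 + 5 + 7) / 4 = 18/4 = 4.5
  mean(X_2) = (5 + 1 + 2 + 5) / 4 = 13/4 = 3.25

Step 2 — sample variances and covariances s[i,j] = (1/(n-1)) · Σ_k (x_{k,i} - mean_i) · (x_{k,j} - mean_j), with n-1 = 3:
  s[X_1,X_1] = ((-3.5)·(-3.5) + (0.5)·(0.5) + (0.5)·(0.5) + (2.5)·(2.5)) / 3 = 19/3 = 6.3333
  s[X_1,X_2] = ((-3.5)·(1.75) + (0.5)·(-2.25) + (0.5)·(-1.25) + (2.5)·(1.75)) / 3 = -3.5/3 = -1.1667
  s[X_2,X_2] = ((1.75)·(1.75) + (-2.25)·(-2.25) + (-1.25)·(-1.25) + (1.75)·(1.75)) / 3 = 12.75/3 = 4.25
  Sample standard deviations s_i = √(s[i,i]):
  s(X_1) = √(6.3333) = 2.5166
  s(X_2) = √(4.25) = 2.0616

Step 3 — r_{ij} = s_{ij} / (s_i · s_j):
  r[X_1,X_1] = 1 (diagonal).
  r[X_1,X_2] = -1.1667 / (2.5166 · 2.0616) = -1.1667 / 5.1881 = -0.2249
  r[X_2,X_2] = 1 (diagonal).

R is symmetric with unit diagonal. Assembling:

R = [[1, -0.2249],
 [-0.2249, 1]]


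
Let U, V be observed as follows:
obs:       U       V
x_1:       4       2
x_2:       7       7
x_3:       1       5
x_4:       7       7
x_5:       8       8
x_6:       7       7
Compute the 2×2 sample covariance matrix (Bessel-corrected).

Step 1 — column means:
  mean(U) = (4 + 7 + 1 + 7 + 8 + 7) / 6 = 34/6 = 5.6667
  mean(V) = (2 + 7 + 5 + 7 + 8 + 7) / 6 = 36/6 = 6

Step 2 — sample covariance S[i,j] = (1/(n-1)) · Σ_k (x_{k,i} - mean_i) · (x_{k,j} - mean_j), with n-1 = 5.
  S[U,U] = ((-1.6667)·(-1.6667) + (1.3333)·(1.3333) + (-4.6667)·(-4.6667) + (1.3333)·(1.3333) + (2.3333)·(2.3333) + (1.3333)·(1.3333)) / 5 = 35.3333/5 = 7.0667
  S[U,V] = ((-1.6667)·(-4) + (1.3333)·(1) + (-4.6667)·(-1) + (1.3333)·(1) + (2.3333)·(2) + (1.3333)·(1)) / 5 = 20/5 = 4
  S[V,V] = ((-4)·(-4) + (1)·(1) + (-1)·(-1) + (1)·(1) + (2)·(2) + (1)·(1)) / 5 = 24/5 = 4.8

S is symmetric (S[j,i] = S[i,j]). Assembling:

S = [[7.0667, 4],
 [4, 4.8]]


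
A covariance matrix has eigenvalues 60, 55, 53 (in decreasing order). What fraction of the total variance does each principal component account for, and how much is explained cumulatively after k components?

Step 1 — total variance = trace(Sigma) = Σ λ_i = 60 + 55 + 53 = 168.

Step 2 — fraction explained by component i = λ_i / Σ λ:
  PC1: 60/168 = 0.3571
  PC2: 55/168 = 0.3274
  PC3: 53/168 = 0.3155

Step 3 — cumulative fraction after k components = (λ_1 + ... + λ_k) / Σ λ:
  k = 1: 60/168 = 0.3571
  k = 2: (60 + 55)/168 = 115/168 = 0.6845
  k = 3: (60 + 55 + 53)/168 = 168/168 = 1

Summary (fraction, with percent):

explained: PC1 0.3571 (35.71%), PC2 0.3274 (32.74%), PC3 0.3155 (31.55%);  cumulative: 0.3571, 0.6845, 1


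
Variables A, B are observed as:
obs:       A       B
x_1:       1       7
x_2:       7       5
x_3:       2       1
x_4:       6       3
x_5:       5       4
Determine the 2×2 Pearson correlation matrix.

Step 1 — column means:
  mean(A) = (1 + 7 + 2 + 6 + 5) / 5 = 21/5 = 4.2
  mean(B) = (7 + 5 + 1 + 3 + 4) / 5 = 20/5 = 4

Step 2 — sample variances and covariances s[i,j] = (1/(n-1)) · Σ_k (x_{k,i} - mean_i) · (x_{k,j} - mean_j), with n-1 = 4:
  s[A,A] = ((-3.2)·(-3.2) + (2.8)·(2.8) + (-2.2)·(-2.2) + (1.8)·(1.8) + (0.8)·(0.8)) / 4 = 26.8/4 = 6.7
  s[A,B] = ((-3.2)·(3) + (2.8)·(1) + (-2.2)·(-3) + (1.8)·(-1) + (0.8)·(0)) / 4 = -2/4 = -0.5
  s[B,B] = ((3)·(3) + (1)·(1) + (-3)·(-3) + (-1)·(-1) + (0)·(0)) / 4 = 20/4 = 5
  Sample standard deviations s_i = √(s[i,i]):
  s(A) = √(6.7) = 2.5884
  s(B) = √(5) = 2.2361

Step 3 — r_{ij} = s_{ij} / (s_i · s_j):
  r[A,A] = 1 (diagonal).
  r[A,B] = -0.5 / (2.5884 · 2.2361) = -0.5 / 5.7879 = -0.0864
  r[B,B] = 1 (diagonal).

R is symmetric with unit diagonal. Assembling:

R = [[1, -0.0864],
 [-0.0864, 1]]


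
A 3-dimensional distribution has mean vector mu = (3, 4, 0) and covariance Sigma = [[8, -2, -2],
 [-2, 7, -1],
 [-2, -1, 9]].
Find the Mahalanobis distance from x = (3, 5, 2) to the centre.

Step 1 — centre the observation: (x - mu) = (0, 1, 2).

Step 2 — invert Sigma (cofactor / det for 3×3, or solve directly):
  Sigma^{-1} = [[0.1462, 0.0472, 0.0377],
 [0.0472, 0.1604, 0.0283],
 [0.0377, 0.0283, 0.1226]].

Step 3 — form the quadratic (x - mu)^T · Sigma^{-1} · (x - mu):
  Sigma^{-1} · (x - mu) = (0.1226, 0.217, 0.2736).
  (x - mu)^T · [Sigma^{-1} · (x - mu)] = (0)·(0.1226) + (1)·(0.217) + (2)·(0.2736) = 0.7642.

Step 4 — take square root: d = √(0.7642) ≈ 0.8742.

d(x, mu) = √(0.7642) ≈ 0.8742


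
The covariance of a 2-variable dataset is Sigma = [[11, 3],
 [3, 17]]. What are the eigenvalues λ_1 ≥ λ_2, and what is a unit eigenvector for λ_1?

Step 1 — characteristic polynomial of 2×2 Sigma:
  det(Sigma - λI) = λ² - trace · λ + det = 0.
  trace = 11 + 17 = 28, det = 11·17 - (3)² = 178.
Step 2 — discriminant:
  Δ = trace² - 4·det = 784 - 712 = 72.
Step 3 — eigenvalues:
  λ = (trace ± √Δ)/2 = (28 ± 8.4853)/2,
  λ_1 = 18.2426,  λ_2 = 9.7574.

Step 4 — unit eigenvector for λ_1: solve (Sigma - λ_1 I)v = 0. First row:
  (11 - 18.2426)·v_x + (3)·v_y = 0, i.e. (-7.2426)·v_x + (3)·v_y = 0,
  so v ∝ (b, λ_1 - a) = (3, 7.2426) = u.
  ||u|| = √((3)² + (7.2426)²) = √(61.4558) ≈ 7.8394,
  v_1 = u/||u|| ≈ (0.3827, 0.9239) (||v_1|| = 1).

λ_1 = 18.2426,  λ_2 = 9.7574;  v_1 ≈ (0.3827, 0.9239)


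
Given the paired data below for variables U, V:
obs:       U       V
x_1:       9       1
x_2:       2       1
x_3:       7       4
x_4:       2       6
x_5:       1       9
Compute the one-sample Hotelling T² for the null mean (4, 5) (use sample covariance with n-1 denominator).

Step 1 — sample mean vector:
  mean(U) = (9 + 2 + 7 + 2 + 1) / 5 = 21/5 = 4.2
  mean(V) = (1 + 1 + 4 + 6 + 9) / 5 = 21/5 = 4.2
  x̄ = (4.2, 4.2),  deviation x̄ - mu_0 = (4.2, 4.2) - (4, 5) = (0.2, -0.8).

Step 2 — sample covariance matrix, S[i,j] = (1/(n-1)) · Σ_k (x_{k,i} - mean_i) · (x_{k,j} - mean_j), divisor n-1 = 4:
  S[U,U] = ((4.8)·(4.8) + (-2.2)·(-2.2) + (2.8)·(2.8) + (-2.2)·(-2.2) + (-3.2)·(-3.2)) / 4 = 50.8/4 = 12.7
  S[U,V] = ((4.8)·(-3.2) + (-2.2)·(-3.2) + (2.8)·(-0.2) + (-2.2)·(1.8) + (-3.2)·(4.8)) / 4 = -28.2/4 = -7.05
  S[V,V] = ((-3.2)·(-3.2) + (-3.2)·(-3.2) + (-0.2)·(-0.2) + (1.8)·(1.8) + (4.8)·(4.8)) / 4 = 46.8/4 = 11.7
  S = [[12.7, -7.05],
 [-7.05, 11.7]].

Step 3 — invert S. det(S) = 12.7·11.7 - (-7.05)² = 98.8875.
  S^{-1} = (1/det) · [[d, -b], [-b, a]] = [[0.1183, 0.0713],
 [0.0713, 0.1284]].

Step 4 — quadratic form (x̄ - mu_0)^T · S^{-1} · (x̄ - mu_0):
  S^{-1} · (x̄ - mu_0) = (-0.0334, -0.0885),
  (x̄ - mu_0)^T · [...] = (0.2)·(-0.0334) + (-0.8)·(-0.0885) = 0.0641.

Step 5 — scale by n: T² = 5 · 0.0641 = 0.3206.

T² ≈ 0.3206


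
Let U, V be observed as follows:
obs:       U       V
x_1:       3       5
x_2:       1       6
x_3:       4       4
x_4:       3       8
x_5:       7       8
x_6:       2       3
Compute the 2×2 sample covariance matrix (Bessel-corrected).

Step 1 — column means:
  mean(U) = (3 + 1 + 4 + 3 + 7 + 2) / 6 = 20/6 = 3.3333
  mean(V) = (5 + 6 + 4 + 8 + 8 + 3) / 6 = 34/6 = 5.6667

Step 2 — sample covariance S[i,j] = (1/(n-1)) · Σ_k (x_{k,i} - mean_i) · (x_{k,j} - mean_j), with n-1 = 5.
  S[U,U] = ((-0.3333)·(-0.3333) + (-2.3333)·(-2.3333) + (0.6667)·(0.6667) + (-0.3333)·(-0.3333) + (3.6667)·(3.6667) + (-1.3333)·(-1.3333)) / 5 = 21.3333/5 = 4.2667
  S[U,V] = ((-0.3333)·(-0.6667) + (-2.3333)·(0.3333) + (0.6667)·(-1.6667) + (-0.3333)·(2.3333) + (3.6667)·(2.3333) + (-1.3333)·(-2.6667)) / 5 = 9.6667/5 = 1.9333
  S[V,V] = ((-0.6667)·(-0.6667) + (0.3333)·(0.3333) + (-1.6667)·(-1.6667) + (2.3333)·(2.3333) + (2.3333)·(2.3333) + (-2.6667)·(-2.6667)) / 5 = 21.3333/5 = 4.2667

S is symmetric (S[j,i] = S[i,j]). Assembling:

S = [[4.2667, 1.9333],
 [1.9333, 4.2667]]


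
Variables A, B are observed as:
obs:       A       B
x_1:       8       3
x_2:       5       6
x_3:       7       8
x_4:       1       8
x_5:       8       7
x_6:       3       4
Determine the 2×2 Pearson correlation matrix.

Step 1 — column means:
  mean(A) = (8 + 5 + 7 + 1 + 8 + 3) / 6 = 32/6 = 5.3333
  mean(B) = (3 + 6 + 8 + 8 + 7 + 4) / 6 = 36/6 = 6

Step 2 — sample variances and covariances s[i,j] = (1/(n-1)) · Σ_k (x_{k,i} - mean_i) · (x_{k,j} - mean_j), with n-1 = 5:
  s[A,A] = ((2.6667)·(2.6667) + (-0.3333)·(-0.3333) + (1.6667)·(1.6667) + (-4.3333)·(-4.3333) + (2.6667)·(2.6667) + (-2.3333)·(-2.3333)) / 5 = 41.3333/5 = 8.2667
  s[A,B] = ((2.6667)·(-3) + (-0.3333)·(0) + (1.6667)·(2) + (-4.3333)·(2) + (2.6667)·(1) + (-2.3333)·(-2)) / 5 = -6/5 = -1.2
  s[B,B] = ((-3)·(-3) + (0)·(0) + (2)·(2) + (2)·(2) + (1)·(1) + (-2)·(-2)) / 5 = 22/5 = 4.4
  Sample standard deviations s_i = √(s[i,i]):
  s(A) = √(8.2667) = 2.8752
  s(B) = √(4.4) = 2.0976

Step 3 — r_{ij} = s_{ij} / (s_i · s_j):
  r[A,A] = 1 (diagonal).
  r[A,B] = -1.2 / (2.8752 · 2.0976) = -1.2 / 6.031 = -0.199
  r[B,B] = 1 (diagonal).

R is symmetric with unit diagonal. Assembling:

R = [[1, -0.199],
 [-0.199, 1]]


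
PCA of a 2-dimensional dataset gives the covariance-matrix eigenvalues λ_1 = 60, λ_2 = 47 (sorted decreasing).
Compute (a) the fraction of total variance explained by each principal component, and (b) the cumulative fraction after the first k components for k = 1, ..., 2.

Step 1 — total variance = trace(Sigma) = Σ λ_i = 60 + 47 = 107.

Step 2 — fraction explained by component i = λ_i / Σ λ:
  PC1: 60/107 = 0.5607
  PC2: 47/107 = 0.4393

Step 3 — cumulative fraction after k components = (λ_1 + ... + λ_k) / Σ λ:
  k = 1: 60/107 = 0.5607
  k = 2: (60 + 47)/107 = 107/107 = 1

Summary (fraction, with percent):

explained: PC1 0.5607 (56.07%), PC2 0.4393 (43.93%);  cumulative: 0.5607, 1


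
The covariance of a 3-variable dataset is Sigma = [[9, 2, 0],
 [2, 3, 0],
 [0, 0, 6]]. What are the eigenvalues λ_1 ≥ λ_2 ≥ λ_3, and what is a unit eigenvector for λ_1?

Step 1 — characteristic polynomial p(λ) = det(λI - Sigma) = λ³ - tr·λ² + c_1·λ - det, where tr = trace, c_1 = sum of the principal 2×2 minors, det = det(Sigma):
  tr = 9 + 3 + 6 = 18,
  c_1 = (9·3 - (2)²) + (9·6 - (0)²) + (3·6 - (0)²) = 23 + 54 + 18 = 95,
  det = 9·(3·6 - (0)²) - (2)·((2)·6 - (0)·(0)) + (0)·((2)·(0) - 3·(0)) = 9·(18) - (2)·(12) + (0)·(0) = 138.
  So p(λ) = λ³ - 18λ² + 95λ - 138.
Step 2 — look for an integer root (rational root theorem: any rational root is an integer divisor of 138). Testing λ = 6:
  p(6) = 216 - 648 + 570 - 138 = 0  ✓
  Dividing out (λ - 6): p(λ) = (λ - 6)(λ² - 12λ + 23).
Step 3 — remaining eigenvalues from the quadratic λ² - 12λ + 23 = 0:
  Δ = 12² - 4·23 = 144 - 92 = 52,  λ = (12 ± √52)/2 = (12 ± 7.2111)/2 ≈ 9.6056 or 2.3944.
  Sorted: λ_1 = 9.6056,  λ_2 = 6,  λ_3 = 2.3944  (check: sum = 18 = tr ✓).

Step 4 — unit eigenvector for λ_1 ≈ 9.6056: v spans the null space of (Sigma - λ_1 I), whose rows are
  r_1 = (-0.6056, 2, 0),  r_2 = (2, -6.6056, 0),  r_3 = (0, 0, -3.6056).
  v is orthogonal to every row, so take v ∝ r_1 × r_3 = ((2)·(-3.6056) - (0)·(0), (0)·(0) - (-0.6056)·(-3.6056), (-0.6056)·(0) - (2)·(0)) ≈ (-7.2111, -2.1833, 0).
  Rescale (multiply by -1 so the first nonzero entry is positive): u = (7.2111, 2.1833, 0).
  ||u|| = √((7.2111)² + (2.1833)² + (0)²) = √(56.767) ≈ 7.5344,  v_1 = u/||u|| ≈ (0.9571, 0.2898, 0) (||v_1|| = 1).

λ_1 = 9.6056,  λ_2 = 6,  λ_3 = 2.3944;  v_1 ≈ (0.9571, 0.2898, 0)


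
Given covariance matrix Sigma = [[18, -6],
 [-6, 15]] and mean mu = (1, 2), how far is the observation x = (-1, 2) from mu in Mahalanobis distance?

Step 1 — centre the observation: (x - mu) = (-2, 0).

Step 2 — invert Sigma. det(Sigma) = 18·15 - (-6)² = 234.
  Sigma^{-1} = (1/det) · [[d, -b], [-b, a]] = [[0.0641, 0.0256],
 [0.0256, 0.0769]].

Step 3 — form the quadratic (x - mu)^T · Sigma^{-1} · (x - mu):
  Sigma^{-1} · (x - mu) = (-0.1282, -0.0513).
  (x - mu)^T · [Sigma^{-1} · (x - mu)] = (-2)·(-0.1282) + (0)·(-0.0513) = 0.2564.

Step 4 — take square root: d = √(0.2564) ≈ 0.5064.

d(x, mu) = √(0.2564) ≈ 0.5064


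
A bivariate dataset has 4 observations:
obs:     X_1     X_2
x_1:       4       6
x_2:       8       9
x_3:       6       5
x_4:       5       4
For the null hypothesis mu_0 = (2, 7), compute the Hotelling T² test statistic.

Step 1 — sample mean vector:
  mean(X_1) = (4 + 8 + 6 + 5) / 4 = 23/4 = 5.75
  mean(X_2) = (6 + 9 + 5 + 4) / 4 = 24/4 = 6
  x̄ = (5.75, 6),  deviation x̄ - mu_0 = (5.75, 6) - (2, 7) = (3.75, -1).

Step 2 — sample covariance matrix, S[i,j] = (1/(n-1)) · Σ_k (x_{k,i} - mean_i) · (x_{k,j} - mean_j), divisor n-1 = 3:
  S[X_1,X_1] = ((-1.75)·(-1.75) + (2.25)·(2.25) + (0.25)·(0.25) + (-0.75)·(-0.75)) / 3 = 8.75/3 = 2.9167
  S[X_1,X_2] = ((-1.75)·(0) + (2.25)·(3) + (0.25)·(-1) + (-0.75)·(-2)) / 3 = 8/3 = 2.6667
  S[X_2,X_2] = ((0)·(0) + (3)·(3) + (-1)·(-1) + (-2)·(-2)) / 3 = 14/3 = 4.6667
  S = [[2.9167, 2.6667],
 [2.6667, 4.6667]].

Step 3 — invert S. det(S) = 2.9167·4.6667 - (2.6667)² = 6.5.
  S^{-1} = (1/det) · [[d, -b], [-b, a]] = [[0.7179, -0.4103],
 [-0.4103, 0.4487]].

Step 4 — quadratic form (x̄ - mu_0)^T · S^{-1} · (x̄ - mu_0):
  S^{-1} · (x̄ - mu_0) = (3.1026, -1.9872),
  (x̄ - mu_0)^T · [...] = (3.75)·(3.1026) + (-1)·(-1.9872) = 13.6218.

Step 5 — scale by n: T² = 4 · 13.6218 = 54.4872.

T² ≈ 54.4872


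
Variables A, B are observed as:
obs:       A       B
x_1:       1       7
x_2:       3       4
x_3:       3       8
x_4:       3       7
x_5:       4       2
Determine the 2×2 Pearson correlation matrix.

Step 1 — column means:
  mean(A) = (1 + 3 + 3 + 3 + 4) / 5 = 14/5 = 2.8
  mean(B) = (7 + 4 + 8 + 7 + 2) / 5 = 28/5 = 5.6

Step 2 — sample variances and covariances s[i,j] = (1/(n-1)) · Σ_k (x_{k,i} - mean_i) · (x_{k,j} - mean_j), with n-1 = 4:
  s[A,A] = ((-1.8)·(-1.8) + (0.2)·(0.2) + (0.2)·(0.2) + (0.2)·(0.2) + (1.2)·(1.2)) / 4 = 4.8/4 = 1.2
  s[A,B] = ((-1.8)·(1.4) + (0.2)·(-1.6) + (0.2)·(2.4) + (0.2)·(1.4) + (1.2)·(-3.6)) / 4 = -6.4/4 = -1.6
  s[B,B] = ((1.4)·(1.4) + (-1.6)·(-1.6) + (2.4)·(2.4) + (1.4)·(1.4) + (-3.6)·(-3.6)) / 4 = 25.2/4 = 6.3
  Sample standard deviations s_i = √(s[i,i]):
  s(A) = √(1.2) = 1.0954
  s(B) = √(6.3) = 2.51

Step 3 — r_{ij} = s_{ij} / (s_i · s_j):
  r[A,A] = 1 (diagonal).
  r[A,B] = -1.6 / (1.0954 · 2.51) = -1.6 / 2.7495 = -0.5819
  r[B,B] = 1 (diagonal).

R is symmetric with unit diagonal. Assembling:

R = [[1, -0.5819],
 [-0.5819, 1]]


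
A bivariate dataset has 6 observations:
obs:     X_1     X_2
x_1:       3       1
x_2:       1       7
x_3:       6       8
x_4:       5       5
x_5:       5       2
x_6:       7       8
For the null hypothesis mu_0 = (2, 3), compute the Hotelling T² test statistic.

Step 1 — sample mean vector:
  mean(X_1) = (3 + 1 + 6 + 5 + 5 + 7) / 6 = 27/6 = 4.5
  mean(X_2) = (1 + 7 + 8 + 5 + 2 + 8) / 6 = 31/6 = 5.1667
  x̄ = (4.5, 5.1667),  deviation x̄ - mu_0 = (4.5, 5.1667) - (2, 3) = (2.5, 2.1667).

Step 2 — sample covariance matrix, S[i,j] = (1/(n-1)) · Σ_k (x_{k,i} - mean_i) · (x_{k,j} - mean_j), divisor n-1 = 5:
  S[X_1,X_1] = ((-1.5)·(-1.5) + (-3.5)·(-3.5) + (1.5)·(1.5) + (0.5)·(0.5) + (0.5)·(0.5) + (2.5)·(2.5)) / 5 = 23.5/5 = 4.7
  S[X_1,X_2] = ((-1.5)·(-4.1667) + (-3.5)·(1.8333) + (1.5)·(2.8333) + (0.5)·(-0.1667) + (0.5)·(-3.1667) + (2.5)·(2.8333)) / 5 = 9.5/5 = 1.9
  S[X_2,X_2] = ((-4.1667)·(-4.1667) + (1.8333)·(1.8333) + (2.8333)·(2.8333) + (-0.1667)·(-0.1667) + (-3.1667)·(-3.1667) + (2.8333)·(2.8333)) / 5 = 46.8333/5 = 9.3667
  S = [[4.7, 1.9],
 [1.9, 9.3667]].

Step 3 — invert S. det(S) = 4.7·9.3667 - (1.9)² = 40.4133.
  S^{-1} = (1/det) · [[d, -b], [-b, a]] = [[0.2318, -0.047],
 [-0.047, 0.1163]].

Step 4 — quadratic form (x̄ - mu_0)^T · S^{-1} · (x̄ - mu_0):
  S^{-1} · (x̄ - mu_0) = (0.4776, 0.1344),
  (x̄ - mu_0)^T · [...] = (2.5)·(0.4776) + (2.1667)·(0.1344) = 1.4852.

Step 5 — scale by n: T² = 6 · 1.4852 = 8.9113.

T² ≈ 8.9113


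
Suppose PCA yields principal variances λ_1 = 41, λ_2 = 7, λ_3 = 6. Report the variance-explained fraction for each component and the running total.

Step 1 — total variance = trace(Sigma) = Σ λ_i = 41 + 7 + 6 = 54.

Step 2 — fraction explained by component i = λ_i / Σ λ:
  PC1: 41/54 = 0.7593
  PC2: 7/54 = 0.1296
  PC3: 6/54 = 0.1111

Step 3 — cumulative fraction after k components = (λ_1 + ... + λ_k) / Σ λ:
  k = 1: 41/54 = 0.7593
  k = 2: (41 + 7)/54 = 48/54 = 0.8889
  k = 3: (41 + 7 + 6)/54 = 54/54 = 1

Summary (fraction, with percent):

explained: PC1 0.7593 (75.93%), PC2 0.1296 (12.96%), PC3 0.1111 (11.11%);  cumulative: 0.7593, 0.8889, 1


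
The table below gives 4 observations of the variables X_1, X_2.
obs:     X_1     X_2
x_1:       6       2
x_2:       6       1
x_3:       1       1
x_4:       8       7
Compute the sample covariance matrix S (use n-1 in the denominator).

Step 1 — column means:
  mean(X_1) = (6 + 6 + 1 + 8) / 4 = 21/4 = 5.25
  mean(X_2) = (2 + 1 + 1 + 7) / 4 = 11/4 = 2.75

Step 2 — sample covariance S[i,j] = (1/(n-1)) · Σ_k (x_{k,i} - mean_i) · (x_{k,j} - mean_j), with n-1 = 3.
  S[X_1,X_1] = ((0.75)·(0.75) + (0.75)·(0.75) + (-4.25)·(-4.25) + (2.75)·(2.75)) / 3 = 26.75/3 = 8.9167
  S[X_1,X_2] = ((0.75)·(-0.75) + (0.75)·(-1.75) + (-4.25)·(-1.75) + (2.75)·(4.25)) / 3 = 17.25/3 = 5.75
  S[X_2,X_2] = ((-0.75)·(-0.75) + (-1.75)·(-1.75) + (-1.75)·(-1.75) + (4.25)·(4.25)) / 3 = 24.75/3 = 8.25

S is symmetric (S[j,i] = S[i,j]). Assembling:

S = [[8.9167, 5.75],
 [5.75, 8.25]]


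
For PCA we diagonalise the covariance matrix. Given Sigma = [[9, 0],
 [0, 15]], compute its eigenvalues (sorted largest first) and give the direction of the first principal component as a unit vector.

Step 1 — characteristic polynomial of 2×2 Sigma:
  det(Sigma - λI) = λ² - trace · λ + det = 0.
  trace = 9 + 15 = 24, det = 9·15 - (0)² = 135.
Step 2 — discriminant:
  Δ = trace² - 4·det = 576 - 540 = 36.
Step 3 — eigenvalues:
  λ = (trace ± √Δ)/2 = (24 ± 6)/2,
  λ_1 = 15,  λ_2 = 9.

Step 4 — unit eigenvector for λ_1: Sigma is diagonal, so its eigenvectors are the coordinate axes. λ_1 = 15 is the diagonal entry on the second coordinate axis, hence
  v_1 = (0, 1) (||v_1|| = 1).

λ_1 = 15,  λ_2 = 9;  v_1 ≈ (0, 1)


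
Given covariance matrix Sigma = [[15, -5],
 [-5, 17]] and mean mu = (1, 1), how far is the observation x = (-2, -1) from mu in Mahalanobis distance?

Step 1 — centre the observation: (x - mu) = (-3, -2).

Step 2 — invert Sigma. det(Sigma) = 15·17 - (-5)² = 230.
  Sigma^{-1} = (1/det) · [[d, -b], [-b, a]] = [[0.0739, 0.0217],
 [0.0217, 0.0652]].

Step 3 — form the quadratic (x - mu)^T · Sigma^{-1} · (x - mu):
  Sigma^{-1} · (x - mu) = (-0.2652, -0.1957).
  (x - mu)^T · [Sigma^{-1} · (x - mu)] = (-3)·(-0.2652) + (-2)·(-0.1957) = 1.187.

Step 4 — take square root: d = √(1.187) ≈ 1.0895.

d(x, mu) = √(1.187) ≈ 1.0895


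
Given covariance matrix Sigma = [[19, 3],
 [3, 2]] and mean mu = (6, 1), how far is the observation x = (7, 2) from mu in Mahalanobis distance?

Step 1 — centre the observation: (x - mu) = (1, 1).

Step 2 — invert Sigma. det(Sigma) = 19·2 - (3)² = 29.
  Sigma^{-1} = (1/det) · [[d, -b], [-b, a]] = [[0.069, -0.1034],
 [-0.1034, 0.6552]].

Step 3 — form the quadratic (x - mu)^T · Sigma^{-1} · (x - mu):
  Sigma^{-1} · (x - mu) = (-0.0345, 0.5517).
  (x - mu)^T · [Sigma^{-1} · (x - mu)] = (1)·(-0.0345) + (1)·(0.5517) = 0.5172.

Step 4 — take square root: d = √(0.5172) ≈ 0.7192.

d(x, mu) = √(0.5172) ≈ 0.7192


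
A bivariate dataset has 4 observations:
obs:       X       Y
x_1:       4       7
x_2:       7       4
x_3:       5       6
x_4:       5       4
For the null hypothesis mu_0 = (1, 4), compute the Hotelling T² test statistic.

Step 1 — sample mean vector:
  mean(X) = (4 + 7 + 5 + 5) / 4 = 21/4 = 5.25
  mean(Y) = (7 + 4 + 6 + 4) / 4 = 21/4 = 5.25
  x̄ = (5.25, 5.25),  deviation x̄ - mu_0 = (5.25, 5.25) - (1, 4) = (4.25, 1.25).

Step 2 — sample covariance matrix, S[i,j] = (1/(n-1)) · Σ_k (x_{k,i} - mean_i) · (x_{k,j} - mean_j), divisor n-1 = 3:
  S[X,X] = ((-1.25)·(-1.25) + (1.75)·(1.75) + (-0.25)·(-0.25) + (-0.25)·(-0.25)) / 3 = 4.75/3 = 1.5833
  S[X,Y] = ((-1.25)·(1.75) + (1.75)·(-1.25) + (-0.25)·(0.75) + (-0.25)·(-1.25)) / 3 = -4.25/3 = -1.4167
  S[Y,Y] = ((1.75)·(1.75) + (-1.25)·(-1.25) + (0.75)·(0.75) + (-1.25)·(-1.25)) / 3 = 6.75/3 = 2.25
  S = [[1.5833, -1.4167],
 [-1.4167, 2.25]].

Step 3 — invert S. det(S) = 1.5833·2.25 - (-1.4167)² = 1.5556.
  S^{-1} = (1/det) · [[d, -b], [-b, a]] = [[1.4464, 0.9107],
 [0.9107, 1.0179]].

Step 4 — quadratic form (x̄ - mu_0)^T · S^{-1} · (x̄ - mu_0):
  S^{-1} · (x̄ - mu_0) = (7.2857, 5.1429),
  (x̄ - mu_0)^T · [...] = (4.25)·(7.2857) + (1.25)·(5.1429) = 37.3929.

Step 5 — scale by n: T² = 4 · 37.3929 = 149.5714.

T² ≈ 149.5714


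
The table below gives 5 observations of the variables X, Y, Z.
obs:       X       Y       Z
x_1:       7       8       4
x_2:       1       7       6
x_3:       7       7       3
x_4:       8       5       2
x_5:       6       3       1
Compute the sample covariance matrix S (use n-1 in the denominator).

Step 1 — column means:
  mean(X) = (7 + 1 + 7 + 8 + 6) / 5 = 29/5 = 5.8
  mean(Y) = (8 + 7 + 7 + 5 + 3) / 5 = 30/5 = 6
  mean(Z) = (4 + 6 + 3 + 2 + 1) / 5 = 16/5 = 3.2

Step 2 — sample covariance S[i,j] = (1/(n-1)) · Σ_k (x_{k,i} - mean_i) · (x_{k,j} - mean_j), with n-1 = 4.
  S[X,X] = ((1.2)·(1.2) + (-4.8)·(-4.8) + (1.2)·(1.2) + (2.2)·(2.2) + (0.2)·(0.2)) / 4 = 30.8/4 = 7.7
  S[X,Y] = ((1.2)·(2) + (-4.8)·(1) + (1.2)·(1) + (2.2)·(-1) + (0.2)·(-3)) / 4 = -4/4 = -1
  S[X,Z] = ((1.2)·(0.8) + (-4.8)·(2.8) + (1.2)·(-0.2) + (2.2)·(-1.2) + (0.2)·(-2.2)) / 4 = -15.8/4 = -3.95
  S[Y,Y] = ((2)·(2) + (1)·(1) + (1)·(1) + (-1)·(-1) + (-3)·(-3)) / 4 = 16/4 = 4
  S[Y,Z] = ((2)·(0.8) + (1)·(2.8) + (1)·(-0.2) + (-1)·(-1.2) + (-3)·(-2.2)) / 4 = 12/4 = 3
  S[Z,Z] = ((0.8)·(0.8) + (2.8)·(2.8) + (-0.2)·(-0.2) + (-1.2)·(-1.2) + (-2.2)·(-2.2)) / 4 = 14.8/4 = 3.7

S is symmetric (S[j,i] = S[i,j]). Assembling:

S = [[7.7, -1, -3.95],
 [-1, 4, 3],
 [-3.95, 3, 3.7]]


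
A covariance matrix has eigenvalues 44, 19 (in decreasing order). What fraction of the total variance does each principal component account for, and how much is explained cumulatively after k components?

Step 1 — total variance = trace(Sigma) = Σ λ_i = 44 + 19 = 63.

Step 2 — fraction explained by component i = λ_i / Σ λ:
  PC1: 44/63 = 0.6984
  PC2: 19/63 = 0.3016

Step 3 — cumulative fraction after k components = (λ_1 + ... + λ_k) / Σ λ:
  k = 1: 44/63 = 0.6984
  k = 2: (44 + 19)/63 = 63/63 = 1

Summary (fraction, with percent):

explained: PC1 0.6984 (69.84%), PC2 0.3016 (30.16%);  cumulative: 0.6984, 1


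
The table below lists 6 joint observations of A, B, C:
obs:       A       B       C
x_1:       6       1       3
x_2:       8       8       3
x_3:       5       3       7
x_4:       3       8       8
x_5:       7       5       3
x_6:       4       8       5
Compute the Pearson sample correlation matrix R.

Step 1 — column means:
  mean(A) = (6 + 8 + 5 + 3 + 7 + 4) / 6 = 33/6 = 5.5
  mean(B) = (1 + 8 + 3 + 8 + 5 + 8) / 6 = 33/6 = 5.5
  mean(C) = (3 + 3 + 7 + 8 + 3 + 5) / 6 = 29/6 = 4.8333

Step 2 — sample variances and covariances s[i,j] = (1/(n-1)) · Σ_k (x_{k,i} - mean_i) · (x_{k,j} - mean_j), with n-1 = 5:
  s[A,A] = ((0.5)·(0.5) + (2.5)·(2.5) + (-0.5)·(-0.5) + (-2.5)·(-2.5) + (1.5)·(1.5) + (-1.5)·(-1.5)) / 5 = 17.5/5 = 3.5
  s[A,B] = ((0.5)·(-4.5) + (2.5)·(2.5) + (-0.5)·(-2.5) + (-2.5)·(2.5) + (1.5)·(-0.5) + (-1.5)·(2.5)) / 5 = -5.5/5 = -1.1
  s[A,C] = ((0.5)·(-1.8333) + (2.5)·(-1.8333) + (-0.5)·(2.1667) + (-2.5)·(3.1667) + (1.5)·(-1.8333) + (-1.5)·(0.1667)) / 5 = -17.5/5 = -3.5
  s[B,B] = ((-4.5)·(-4.5) + (2.5)·(2.5) + (-2.5)·(-2.5) + (2.5)·(2.5) + (-0.5)·(-0.5) + (2.5)·(2.5)) / 5 = 45.5/5 = 9.1
  s[B,C] = ((-4.5)·(-1.8333) + (2.5)·(-1.8333) + (-2.5)·(2.1667) + (2.5)·(3.1667) + (-0.5)·(-1.8333) + (2.5)·(0.1667)) / 5 = 7.5/5 = 1.5
  s[C,C] = ((-1.8333)·(-1.8333) + (-1.8333)·(-1.8333) + (2.1667)·(2.1667) + (3.1667)·(3.1667) + (-1.8333)·(-1.8333) + (0.1667)·(0.1667)) / 5 = 24.8333/5 = 4.9667
  Sample standard deviations s_i = √(s[i,i]):
  s(A) = √(3.5) = 1.8708
  s(B) = √(9.1) = 3.0166
  s(C) = √(4.9667) = 2.2286

Step 3 — r_{ij} = s_{ij} / (s_i · s_j):
  r[A,A] = 1 (diagonal).
  r[A,B] = -1.1 / (1.8708 · 3.0166) = -1.1 / 5.6436 = -0.1949
  r[A,C] = -3.5 / (1.8708 · 2.2286) = -3.5 / 4.1693 = -0.8395
  r[B,B] = 1 (diagonal).
  r[B,C] = 1.5 / (3.0166 · 2.2286) = 1.5 / 6.7228 = 0.2231
  r[C,C] = 1 (diagonal).

R is symmetric with unit diagonal. Assembling:

R = [[1, -0.1949, -0.8395],
 [-0.1949, 1, 0.2231],
 [-0.8395, 0.2231, 1]]


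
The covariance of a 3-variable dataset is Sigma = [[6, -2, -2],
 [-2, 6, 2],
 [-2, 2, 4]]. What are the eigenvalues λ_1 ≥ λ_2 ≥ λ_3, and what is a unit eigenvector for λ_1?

Step 1 — characteristic polynomial p(λ) = det(λI - Sigma) = λ³ - tr·λ² + c_1·λ - det, where tr = trace, c_1 = sum of the principal 2×2 minors, det = det(Sigma):
  tr = 6 + 6 + 4 = 16,
  c_1 = (6·6 - (-2)²) + (6·4 - (-2)²) + (6·4 - (2)²) = 32 + 20 + 20 = 72,
  det = 6·(6·4 - (2)²) - (-2)·((-2)·4 - (2)·(-2)) + (-2)·((-2)·(2) - 6·(-2)) = 6·(20) - (-2)·(-4) + (-2)·(8) = 96.
  So p(λ) = λ³ - 16λ² + 72λ - 96.
Step 2 — look for an integer root (rational root theorem: any rational root is an integer divisor of 96). Testing λ = 4:
  p(4) = 64 - 256 + 288 - 96 = 0  ✓
  Dividing out (λ - 4): p(λ) = (λ - 4)(λ² - 12λ + 24).
Step 3 — remaining eigenvalues from the quadratic λ² - 12λ + 24 = 0:
  Δ = 12² - 4·24 = 144 - 96 = 48,  λ = (12 ± √48)/2 = (12 ± 6.9282)/2 ≈ 9.4641 or 2.5359.
  Sorted: λ_1 = 9.4641,  λ_2 = 4,  λ_3 = 2.5359  (check: sum = 16 = tr ✓).

Step 4 — unit eigenvector for λ_1 ≈ 9.4641: v spans the null space of (Sigma - λ_1 I), whose rows are
  r_1 = (-3.4641, -2, -2),  r_2 = (-2, -3.4641, 2),  r_3 = (-2, 2, -5.4641).
  v is orthogonal to every row, so take v ∝ r_1 × r_2 = ((-2)·(2) - (-2)·(-3.4641), (-2)·(-2) - (-3.4641)·(2), (-3.4641)·(-3.4641) - (-2)·(-2)) ≈ (-10.9282, 10.9282, 8).
  Rescale (multiply by -1 so the first nonzero entry is positive): u = (10.9282, -10.9282, -8).
  ||u|| = √((10.9282)² + (-10.9282)² + (-8)²) = √(302.8513) ≈ 17.4026,  v_1 = u/||u|| ≈ (0.628, -0.628, -0.4597) (||v_1|| = 1).

λ_1 = 9.4641,  λ_2 = 4,  λ_3 = 2.5359;  v_1 ≈ (0.628, -0.628, -0.4597)


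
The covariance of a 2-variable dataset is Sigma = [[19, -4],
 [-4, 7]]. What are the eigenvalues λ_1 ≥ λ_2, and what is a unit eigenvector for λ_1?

Step 1 — characteristic polynomial of 2×2 Sigma:
  det(Sigma - λI) = λ² - trace · λ + det = 0.
  trace = 19 + 7 = 26, det = 19·7 - (-4)² = 117.
Step 2 — discriminant:
  Δ = trace² - 4·det = 676 - 468 = 208.
Step 3 — eigenvalues:
  λ = (trace ± √Δ)/2 = (26 ± 14.4222)/2,
  λ_1 = 20.2111,  λ_2 = 5.7889.

Step 4 — unit eigenvector for λ_1: solve (Sigma - λ_1 I)v = 0. First row:
  (19 - 20.2111)·v_x + (-4)·v_y = 0, i.e. (-1.2111)·v_x + (-4)·v_y = 0,
  so v ∝ (b, λ_1 - a) = (-4, 1.2111); multiply by -1 so the first entry is positive: u = (4, -1.2111).
  ||u|| = √((4)² + (-1.2111)²) = √(17.4668) ≈ 4.1793,
  v_1 = u/||u|| ≈ (0.9571, -0.2898) (||v_1|| = 1).

λ_1 = 20.2111,  λ_2 = 5.7889;  v_1 ≈ (0.9571, -0.2898)


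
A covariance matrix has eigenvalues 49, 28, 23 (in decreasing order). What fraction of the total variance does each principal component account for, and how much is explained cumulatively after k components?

Step 1 — total variance = trace(Sigma) = Σ λ_i = 49 + 28 + 23 = 100.

Step 2 — fraction explained by component i = λ_i / Σ λ:
  PC1: 49/100 = 0.49
  PC2: 28/100 = 0.28
  PC3: 23/100 = 0.23

Step 3 — cumulative fraction after k components = (λ_1 + ... + λ_k) / Σ λ:
  k = 1: 49/100 = 0.49
  k = 2: (49 + 28)/100 = 77/100 = 0.77
  k = 3: (49 + 28 + 23)/100 = 100/100 = 1

Summary (fraction, with percent):

explained: PC1 0.49 (49%), PC2 0.28 (28%), PC3 0.23 (23%);  cumulative: 0.49, 0.77, 1


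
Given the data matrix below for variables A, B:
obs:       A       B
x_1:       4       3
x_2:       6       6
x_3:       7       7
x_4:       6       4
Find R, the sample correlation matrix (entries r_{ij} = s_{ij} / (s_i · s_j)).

Step 1 — column means:
  mean(A) = (4 + 6 + 7 + 6) / 4 = 23/4 = 5.75
  mean(B) = (3 + 6 + 7 + 4) / 4 = 20/4 = 5

Step 2 — sample variances and covariances s[i,j] = (1/(n-1)) · Σ_k (x_{k,i} - mean_i) · (x_{k,j} - mean_j), with n-1 = 3:
  s[A,A] = ((-1.75)·(-1.75) + (0.25)·(0.25) + (1.25)·(1.25) + (0.25)·(0.25)) / 3 = 4.75/3 = 1.5833
  s[A,B] = ((-1.75)·(-2) + (0.25)·(1) + (1.25)·(2) + (0.25)·(-1)) / 3 = 6/3 = 2
  s[B,B] = ((-2)·(-2) + (1)·(1) + (2)·(2) + (-1)·(-1)) / 3 = 10/3 = 3.3333
  Sample standard deviations s_i = √(s[i,i]):
  s(A) = √(1.5833) = 1.2583
  s(B) = √(3.3333) = 1.8257

Step 3 — r_{ij} = s_{ij} / (s_i · s_j):
  r[A,A] = 1 (diagonal).
  r[A,B] = 2 / (1.2583 · 1.8257) = 2 / 2.2973 = 0.8706
  r[B,B] = 1 (diagonal).

R is symmetric with unit diagonal. Assembling:

R = [[1, 0.8706],
 [0.8706, 1]]
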